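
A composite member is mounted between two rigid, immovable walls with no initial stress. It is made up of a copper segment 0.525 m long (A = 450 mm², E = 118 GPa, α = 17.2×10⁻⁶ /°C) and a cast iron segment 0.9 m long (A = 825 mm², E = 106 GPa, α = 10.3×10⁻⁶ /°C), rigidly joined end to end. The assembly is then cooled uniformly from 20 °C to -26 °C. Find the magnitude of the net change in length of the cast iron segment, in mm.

|ΔL| ≈ 0.00292 mm

If the supports were absent, the total length change would be Σ αᵢΔT Lᵢ = 17.2×10⁻⁶×46×525 + 10.3×10⁻⁶×46×900 = 0.8418 mm.
Since the ends are fixed, an axial force P builds up, equal in every segment, with P · Σ Lᵢ/(AᵢEᵢ) = δ_free.
The series flexibility is Σ Lᵢ/(AᵢEᵢ) = 525/(450×118×10³) + 900/(825×106×10³) = 2.018×10⁻⁵ mm/N.
Hence P = δ_free / Σ(L/AE) = 0.8418/2.018×10⁻⁵ = 41.72 kN (tensile).
For the cast iron segment, free thermal change = 10.3×10⁻⁶×46×900 = 0.4264 mm and elastic change from P = 41720×900/(825×106×10³) = 0.4293 mm; these oppose, so the net change is 0.00292 mm (segment lengthens).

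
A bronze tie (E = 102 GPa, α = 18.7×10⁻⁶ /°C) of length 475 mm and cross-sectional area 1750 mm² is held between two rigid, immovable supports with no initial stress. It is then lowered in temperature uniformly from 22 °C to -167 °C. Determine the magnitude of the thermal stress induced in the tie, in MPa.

With length fixed, the mechanical strain must cancel the thermal strain αΔT = 18.7×10⁻⁶ × 189 = 3534.3×10⁻⁶.
Hence σ = E·αΔT = 102×10³ × 3534.3×10⁻⁶ = 360.5 MPa, tensile.

σ ≈ 360 MPa (tensile)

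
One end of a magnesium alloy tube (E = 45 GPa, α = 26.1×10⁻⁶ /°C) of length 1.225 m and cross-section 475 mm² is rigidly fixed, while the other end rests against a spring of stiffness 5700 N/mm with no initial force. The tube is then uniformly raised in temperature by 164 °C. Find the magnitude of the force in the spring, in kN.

The unrestrained thermal change is αΔT L = 26.1×10⁻⁶ × 164 × 1225 = 5.243 mm.
With a force P in the spring, the elastic change of the tube is PL/(AE) and that of the spring is P/k; compatibility requires their sum to equal δ_free.
So P = δ_free / [L/(AE) + 1/k] = 5.243 / [ 1225/(475×45×10³) + 1/(5700) ].
P = 5.243 / 0.0002327 = 22530 N.

P ≈ 22.5 kN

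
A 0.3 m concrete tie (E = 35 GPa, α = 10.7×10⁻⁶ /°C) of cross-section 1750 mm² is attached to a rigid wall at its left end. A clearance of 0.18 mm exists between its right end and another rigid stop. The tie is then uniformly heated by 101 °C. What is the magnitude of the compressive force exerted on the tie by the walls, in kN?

Free thermal elongation = αΔT L = 10.7×10⁻⁶ × 101 × 300 = 0.3242 mm.
After closing the 0.18 mm clearance, 0.3242 − 0.18 = 0.1442 mm of expansion remains to be suppressed by the wall.
So σ = E(δ_free − g)/L = 35×10³ × 0.1442/300 = 16.82 MPa.
Force on the wall = σA = 16.82 × 1750 mm² = 29.44 kN.

P ≈ 29.4 kN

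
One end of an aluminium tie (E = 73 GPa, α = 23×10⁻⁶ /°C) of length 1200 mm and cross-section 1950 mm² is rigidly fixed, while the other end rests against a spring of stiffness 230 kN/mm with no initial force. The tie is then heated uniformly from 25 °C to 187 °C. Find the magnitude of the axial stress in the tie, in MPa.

If the spring were absent the tie would lengthen by αΔT L = 23×10⁻⁶ × 162 × 1200 = 4.471 mm.
Let P be the compressive force at the spring. The tie shortens elastically by PL/(AE) and the spring compresses by P/k; together these equal δ_free.
P [ L/(AE) + 1/k ] = δ_free → P [ 1200/(1950×73×10³) + 1/(230×10³) ] = 4.471.
P = 4.471 / 1.278×10⁻⁵ = 349900 N.
σ = P/A = 349900/1950 = 179.4 MPa.

σ ≈ 179 MPa (compressive)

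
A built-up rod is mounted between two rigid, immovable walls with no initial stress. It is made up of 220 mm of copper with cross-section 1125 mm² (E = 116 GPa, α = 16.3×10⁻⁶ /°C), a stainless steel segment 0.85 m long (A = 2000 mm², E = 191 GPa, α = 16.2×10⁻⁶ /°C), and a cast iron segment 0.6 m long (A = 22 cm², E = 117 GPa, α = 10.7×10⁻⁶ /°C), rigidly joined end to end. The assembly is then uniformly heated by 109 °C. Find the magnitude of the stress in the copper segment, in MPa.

σ ≈ 369 MPa (compressive)

If the supports were absent, the total length change would be Σ αᵢΔT Lᵢ = 16.3×10⁻⁶×109×220 + 16.2×10⁻⁶×109×850 + 10.7×10⁻⁶×109×600 = 2.592 mm.
The walls prevent any net length change, so an axial force P (same in every segment) develops. Compatibility: P · Σ Lᵢ/(AᵢEᵢ) = δ_free.
The series flexibility is Σ Lᵢ/(AᵢEᵢ) = 220/(1125×116×10³) + 850/(2000×191×10³) + 600/(2200×117×10³) = 6.242×10⁻⁶ mm/N.
So P = 2.592 / 6.242×10⁻⁶ = 415.2 kN, compressive.
σ_{copper} = P / A = 415200 / 1125 = 369.1 MPa.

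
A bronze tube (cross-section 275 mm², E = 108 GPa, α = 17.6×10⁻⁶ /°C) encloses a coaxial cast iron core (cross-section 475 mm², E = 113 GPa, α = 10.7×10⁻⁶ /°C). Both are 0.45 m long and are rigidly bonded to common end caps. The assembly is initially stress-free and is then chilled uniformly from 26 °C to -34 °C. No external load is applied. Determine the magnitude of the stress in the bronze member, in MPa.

σ ≈ 28.8 MPa (tensile)

The bronze has the larger α, so on cooling it would change length more than the cast iron if both were free. The rigid plates force a common final length, so the bronze is put into tension and the cast iron into compression, with equal and opposite forces P (no external load).
Compatibility of the two members (thermal + elastic change equal): (α₁ − α₂)ΔT = P·[1/(A₁E₁) + 1/(A₂E₂)].
|α₁ − α₂|·ΔT = 6.9×10⁻⁶ × 60 = 0.000414.
1/(A₁E₁) + 1/(A₂E₂) = 1/(275×108×10³) + 1/(475×113×10³) = 5.23×10⁻⁸ N⁻¹.
P = 0.000414 / 5.23×10⁻⁸ = 7916 N = 7.916 kN.
σ_{bronze} = P/A₁ = 7916/275 = 28.78 MPa, tensile.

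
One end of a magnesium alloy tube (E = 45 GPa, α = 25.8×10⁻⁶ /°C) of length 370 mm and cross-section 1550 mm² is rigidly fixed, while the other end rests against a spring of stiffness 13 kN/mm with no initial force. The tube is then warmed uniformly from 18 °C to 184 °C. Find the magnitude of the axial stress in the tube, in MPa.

The unrestrained thermal change is αΔT L = 25.8×10⁻⁶ × 166 × 370 = 1.585 mm.
With a force P in the spring, the elastic change of the tube is PL/(AE) and that of the spring is P/k; compatibility requires their sum to equal δ_free.
So P = δ_free / [L/(AE) + 1/k] = 1.585 / [ 370/(1550×45×10³) + 1/(13×10³) ].
P = 1.585 / 8.223×10⁻⁵ = 19270 N.
σ = P/A = 19270/1550 = 12.43 MPa.

σ ≈ 12.4 MPa (compressive)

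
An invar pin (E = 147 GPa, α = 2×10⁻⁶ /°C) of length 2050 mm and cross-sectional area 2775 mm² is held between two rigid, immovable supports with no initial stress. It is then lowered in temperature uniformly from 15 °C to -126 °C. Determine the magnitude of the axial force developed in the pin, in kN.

The ends cannot move, so σ = EαΔT = 147×10³ × 2×10⁻⁶ × 141 = 41.45 MPa.
Axial force P = σA = 41.45 × 2775 = 115000 N = 115 kN, tensile.

P ≈ 115 kN (tensile)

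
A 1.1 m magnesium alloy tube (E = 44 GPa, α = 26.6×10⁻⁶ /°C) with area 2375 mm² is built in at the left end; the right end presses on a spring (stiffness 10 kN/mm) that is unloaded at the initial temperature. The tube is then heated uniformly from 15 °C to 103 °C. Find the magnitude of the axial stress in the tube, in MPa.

σ ≈ 9.81 MPa (compressive)

The unrestrained thermal change is αΔT L = 26.6×10⁻⁶ × 88 × 1100 = 2.575 mm.
Let P be the compressive force at the spring. The tube shortens elastically by PL/(AE) and the spring compresses by P/k; together these equal δ_free.
P [ L/(AE) + 1/k ] = δ_free → P [ 1100/(2375×44×10³) + 1/(10×10³) ] = 2.575.
P = 2.575 / 0.0001105 = 23300 N.
σ = P/A = 23300/2375 = 9.809 MPa.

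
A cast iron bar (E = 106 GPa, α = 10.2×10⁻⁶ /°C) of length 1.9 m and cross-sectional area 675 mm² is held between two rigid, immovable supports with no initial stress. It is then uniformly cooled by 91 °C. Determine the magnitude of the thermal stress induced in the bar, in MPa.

Because both ends are immovable the net strain is zero, and the suppressed thermal strain is αΔT = 10.2×10⁻⁶ × 91 = 928.2×10⁻⁶.
σ = EαΔT = 106×10³ × 10.2×10⁻⁶ × 91 = 98.39 MPa (tensile; the bar is trying to contract).

σ ≈ 98.4 MPa (tensile)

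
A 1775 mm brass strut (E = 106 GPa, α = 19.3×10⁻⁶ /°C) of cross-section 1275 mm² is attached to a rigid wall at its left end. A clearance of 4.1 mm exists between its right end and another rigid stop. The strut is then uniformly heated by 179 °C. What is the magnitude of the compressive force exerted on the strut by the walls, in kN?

Free thermal elongation = αΔT L = 19.3×10⁻⁶ × 179 × 1775 = 6.132 mm.
After closing the 4.1 mm clearance, 6.132 − 4.1 = 2.032 mm of expansion remains to be suppressed by the wall.
That suppressed elongation corresponds to σ = E·Δ/L = 106×10³ × 2.032/1775 = 121.4 MPa.
Force on the wall = σA = 121.4 × 1275 mm² = 154.7 kN.

P ≈ 155 kN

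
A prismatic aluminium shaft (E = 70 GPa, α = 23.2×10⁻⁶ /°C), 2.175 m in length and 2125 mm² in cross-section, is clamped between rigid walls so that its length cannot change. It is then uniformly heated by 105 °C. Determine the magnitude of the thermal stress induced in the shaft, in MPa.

σ ≈ 171 MPa (compressive)

The supports are rigid, so the total axial strain is zero. The restrained thermal strain is ε = αΔT = 23.2×10⁻⁶ × 105 = 2436×10⁻⁶.
The stress required to suppress this strain is σ = Eε = 70×10³ × 2436×10⁻⁶ = 170.5 MPa, compressive since the shaft is trying to expand.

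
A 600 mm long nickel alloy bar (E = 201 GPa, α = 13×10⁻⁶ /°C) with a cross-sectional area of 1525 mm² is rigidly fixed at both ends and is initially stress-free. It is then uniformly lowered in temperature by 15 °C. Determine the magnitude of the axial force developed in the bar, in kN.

The ends cannot move, so σ = EαΔT = 201×10³ × 13×10⁻⁶ × 15 = 39.2 MPa.
P = AEαΔT = 1525 × 201×10³ × 13×10⁻⁶ × 15 = 59.77 kN (tensile).

P ≈ 59.8 kN (tensile)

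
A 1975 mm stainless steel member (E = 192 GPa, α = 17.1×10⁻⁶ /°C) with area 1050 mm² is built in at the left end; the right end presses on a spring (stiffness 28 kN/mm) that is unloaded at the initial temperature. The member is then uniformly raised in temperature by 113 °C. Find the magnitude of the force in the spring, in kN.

Free thermal expansion: δ_free = αΔT L = 17.1×10⁻⁶ × 113 × 1975 = 3.816 mm.
Let P be the compressive force at the spring. The member shortens elastically by PL/(AE) and the spring compresses by P/k; together these equal δ_free.
P [ L/(AE) + 1/k ] = δ_free → P [ 1975/(1050×192×10³) + 1/(28×10³) ] = 3.816.
P = 3.816 / 4.551×10⁻⁵ = 83850 N.

P ≈ 83.9 kN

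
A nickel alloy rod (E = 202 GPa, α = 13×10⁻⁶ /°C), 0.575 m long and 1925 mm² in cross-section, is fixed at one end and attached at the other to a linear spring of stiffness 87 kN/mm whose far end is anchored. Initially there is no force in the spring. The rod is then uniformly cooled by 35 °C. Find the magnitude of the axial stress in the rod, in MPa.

The unrestrained thermal change is αΔT L = 13×10⁻⁶ × 35 × 575 = 0.2616 mm.
With a force P in the spring, the elastic change of the rod is PL/(AE) and that of the spring is P/k; compatibility requires their sum to equal δ_free.
So P = δ_free / [L/(AE) + 1/k] = 0.2616 / [ 575/(1925×202×10³) + 1/(87×10³) ].
P = 0.2616 / 1.297×10⁻⁵ = 20170 N.
σ = P/A = 20170/1925 = 10.48 MPa.

σ ≈ 10.5 MPa (tensile)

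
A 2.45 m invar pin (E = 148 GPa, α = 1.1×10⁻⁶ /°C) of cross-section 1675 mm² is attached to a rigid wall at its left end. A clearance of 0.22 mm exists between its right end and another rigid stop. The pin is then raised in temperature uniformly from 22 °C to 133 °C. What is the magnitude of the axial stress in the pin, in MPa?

Unrestrained expansion: δ_free = αΔT L = 1.1×10⁻⁶ × 111 × 2450 = 0.2991 mm.
This exceeds the 0.22 mm gap, so the wall pushes back. The portion of expansion that must be recovered elastically is δ_free − gap = 0.2991 − 0.22 = 0.07915 mm.
That suppressed elongation corresponds to σ = E·Δ/L = 148×10³ × 0.07915/2450 = 4.781 MPa.

σ ≈ 4.78 MPa (compressive)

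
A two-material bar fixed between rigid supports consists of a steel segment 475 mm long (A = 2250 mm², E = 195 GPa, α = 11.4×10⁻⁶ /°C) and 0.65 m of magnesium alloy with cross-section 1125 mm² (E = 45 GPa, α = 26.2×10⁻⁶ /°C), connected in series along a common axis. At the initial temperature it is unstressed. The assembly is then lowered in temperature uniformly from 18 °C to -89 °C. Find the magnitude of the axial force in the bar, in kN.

P ≈ 173 kN (tensile)

With the walls removed the bar would change length by δ_free = Σ αᵢΔT Lᵢ = 11.4×10⁻⁶×107×475 + 26.2×10⁻⁶×107×650 = 2.402 mm.
Since the ends are fixed, an axial force P builds up, equal in every segment, with P · Σ Lᵢ/(AᵢEᵢ) = δ_free.
The series flexibility is Σ Lᵢ/(AᵢEᵢ) = 475/(2250×195×10³) + 650/(1125×45×10³) = 1.392×10⁻⁵ mm/N.
So P = 2.402 / 1.392×10⁻⁵ = 172.5 kN, tensile.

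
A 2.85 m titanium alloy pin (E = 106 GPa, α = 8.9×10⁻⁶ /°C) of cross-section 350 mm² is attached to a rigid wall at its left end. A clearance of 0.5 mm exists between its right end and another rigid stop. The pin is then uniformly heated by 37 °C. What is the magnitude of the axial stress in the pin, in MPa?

Unrestrained expansion: δ_free = αΔT L = 8.9×10⁻⁶ × 37 × 2850 = 0.9385 mm.
The gap closes (δ_free > 0.5 mm) and the wall then resists a further 0.9385 − 0.5 = 0.4385 mm of expansion.
Compatibility: PL/(AE) = 0.4385 mm, so σ = P/A = E × (0.4385/2850) = 16.31 MPa.

σ ≈ 16.3 MPa (compressive)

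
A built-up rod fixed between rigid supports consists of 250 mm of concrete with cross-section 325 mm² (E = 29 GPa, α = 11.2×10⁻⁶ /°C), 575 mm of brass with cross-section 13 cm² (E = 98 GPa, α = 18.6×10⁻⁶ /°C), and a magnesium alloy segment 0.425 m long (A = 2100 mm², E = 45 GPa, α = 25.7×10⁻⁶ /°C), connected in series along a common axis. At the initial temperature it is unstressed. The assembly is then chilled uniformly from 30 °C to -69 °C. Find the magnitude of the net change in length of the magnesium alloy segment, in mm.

|ΔL| ≈ 0.775 mm

Free thermal contraction of the whole bar: Σ αᵢΔT Lᵢ = 11.2×10⁻⁶×99×250 + 18.6×10⁻⁶×99×575 + 25.7×10⁻⁶×99×425 = 2.417 mm.
The rigid supports impose zero overall length change; the single axial force P common to all segments must satisfy P Σ Lᵢ/(AᵢEᵢ) = δ_free.
Σ Lᵢ/(AᵢEᵢ) = 250/(325×29×10³) + 575/(1300×98×10³) + 425/(2100×45×10³) = 3.554×10⁻⁵ mm/N.
Hence P = δ_free / Σ(L/AE) = 2.417/3.554×10⁻⁵ = 68.03 kN (tensile).
For the magnesium alloy segment, free thermal change = 25.7×10⁻⁶×99×425 = 1.081 mm and elastic change from P = 68030×425/(2100×45×10³) = 0.3059 mm; these oppose, so the net change is 0.775 mm (segment shortens).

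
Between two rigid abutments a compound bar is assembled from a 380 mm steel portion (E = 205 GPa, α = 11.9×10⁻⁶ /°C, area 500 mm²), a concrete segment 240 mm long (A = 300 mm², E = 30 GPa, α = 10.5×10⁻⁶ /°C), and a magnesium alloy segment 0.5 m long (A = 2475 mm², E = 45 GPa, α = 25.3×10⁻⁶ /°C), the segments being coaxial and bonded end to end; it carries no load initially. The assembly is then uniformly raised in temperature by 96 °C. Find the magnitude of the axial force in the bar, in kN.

Free thermal expansion of the whole bar: Σ αᵢΔT Lᵢ = 11.9×10⁻⁶×96×380 + 10.5×10⁻⁶×96×240 + 25.3×10⁻⁶×96×500 = 1.89 mm.
The walls prevent any net length change, so an axial force P (same in every segment) develops. Compatibility: P · Σ Lᵢ/(AᵢEᵢ) = δ_free.
Σ Lᵢ/(AᵢEᵢ) = 380/(500×205×10³) + 240/(300×30×10³) + 500/(2475×45×10³) = 3.486×10⁻⁵ mm/N.
P = 1.89 / 3.486×10⁻⁵ = 54220 N = 54.22 kN, compressive.

P ≈ 54.2 kN (compressive)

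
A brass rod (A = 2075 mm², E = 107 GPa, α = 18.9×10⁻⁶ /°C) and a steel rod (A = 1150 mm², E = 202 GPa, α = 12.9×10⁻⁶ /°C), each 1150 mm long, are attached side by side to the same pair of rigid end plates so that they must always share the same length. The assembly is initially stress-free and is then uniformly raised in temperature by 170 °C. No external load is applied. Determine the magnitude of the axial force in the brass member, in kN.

P ≈ 116 kN (compressive in the brass)

The brass has the larger α, so on heating it would change length more than the steel if both were free. The rigid plates force a common final length, so the brass is put into compression and the steel into tension, with equal and opposite forces P (no external load).
Compatibility of the two members (thermal + elastic change equal): (α₁ − α₂)ΔT = P·[1/(A₁E₁) + 1/(A₂E₂)].
|α₁ − α₂|·ΔT = 6×10⁻⁶ × 170 = 0.00102.
1/(A₁E₁) + 1/(A₂E₂) = 1/(2075×107×10³) + 1/(1150×202×10³) = 8.809×10⁻⁹ N⁻¹.
So P = 0.00102 / 8.809×10⁻⁹ = 115.8 kN.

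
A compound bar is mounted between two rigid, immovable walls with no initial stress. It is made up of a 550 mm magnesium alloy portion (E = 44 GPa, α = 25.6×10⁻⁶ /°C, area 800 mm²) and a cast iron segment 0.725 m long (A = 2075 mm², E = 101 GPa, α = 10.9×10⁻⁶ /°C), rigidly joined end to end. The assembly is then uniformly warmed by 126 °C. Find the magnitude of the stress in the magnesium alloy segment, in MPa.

Free thermal expansion of the whole bar: Σ αᵢΔT Lᵢ = 25.6×10⁻⁶×126×550 + 10.9×10⁻⁶×126×725 = 2.77 mm.
Since the ends are fixed, an axial force P builds up, equal in every segment, with P · Σ Lᵢ/(AᵢEᵢ) = δ_free.
Σ Lᵢ/(AᵢEᵢ) = 550/(800×44×10³) + 725/(2075×101×10³) = 1.908×10⁻⁵ mm/N.
Hence P = δ_free / Σ(L/AE) = 2.77/1.908×10⁻⁵ = 145.1 kN (compressive).
σ_{magnesium alloy} = P / A = 145100 / 800 = 181.4 MPa.

σ ≈ 181 MPa (compressive)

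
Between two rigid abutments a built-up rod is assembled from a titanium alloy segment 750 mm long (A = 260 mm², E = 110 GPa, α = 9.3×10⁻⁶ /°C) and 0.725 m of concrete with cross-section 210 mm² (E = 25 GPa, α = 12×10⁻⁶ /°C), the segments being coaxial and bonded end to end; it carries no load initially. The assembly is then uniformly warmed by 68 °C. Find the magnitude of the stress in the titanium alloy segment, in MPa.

Free thermal expansion of the whole bar: Σ αᵢΔT Lᵢ = 9.3×10⁻⁶×68×750 + 12×10⁻⁶×68×725 = 1.066 mm.
Since the ends are fixed, an axial force P builds up, equal in every segment, with P · Σ Lᵢ/(AᵢEᵢ) = δ_free.
The series flexibility is Σ Lᵢ/(AᵢEᵢ) = 750/(260×110×10³) + 725/(210×25×10³) = 0.0001643 mm/N.
So P = 1.066 / 0.0001643 = 6.487 kN, compressive.
σ_{titanium alloy} = P / A = 6487 / 260 = 24.95 MPa.

σ ≈ 24.9 MPa (compressive)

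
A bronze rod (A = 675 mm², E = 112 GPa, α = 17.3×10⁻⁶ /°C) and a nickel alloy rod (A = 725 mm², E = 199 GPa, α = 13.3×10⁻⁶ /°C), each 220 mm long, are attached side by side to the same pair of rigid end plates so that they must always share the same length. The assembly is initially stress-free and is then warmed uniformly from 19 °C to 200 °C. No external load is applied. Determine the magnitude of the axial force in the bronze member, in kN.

P ≈ 35.9 kN (compressive in the bronze)

Both members must finish at the same length. With the larger α, the bronze tends to over-expand; the plates restrain it, putting the bronze in compression and the nickel alloy in tension. With no external load the two internal forces are equal and opposite, magnitude P.
Equating the net (thermal + elastic) strains gives |α₁ − α₂|·ΔT = P·[1/(A₁E₁) + 1/(A₂E₂)].
|α₁ − α₂|·ΔT = 4×10⁻⁶ × 181 = 0.000724.
1/(A₁E₁) + 1/(A₂E₂) = 1/(675×112×10³) + 1/(725×199×10³) = 2.016×10⁻⁸ N⁻¹.
So P = 0.000724 / 2.016×10⁻⁸ = 35.91 kN.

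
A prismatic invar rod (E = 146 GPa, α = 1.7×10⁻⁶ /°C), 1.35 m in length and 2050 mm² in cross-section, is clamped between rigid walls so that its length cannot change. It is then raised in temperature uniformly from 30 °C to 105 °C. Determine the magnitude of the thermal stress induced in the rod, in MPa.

Because both ends are immovable the net strain is zero, and the suppressed thermal strain is αΔT = 1.7×10⁻⁶ × 75 = 127.5×10⁻⁶.
The stress required to suppress this strain is σ = Eε = 146×10³ × 127.5×10⁻⁶ = 18.61 MPa, compressive since the rod is trying to expand.

σ ≈ 18.6 MPa (compressive)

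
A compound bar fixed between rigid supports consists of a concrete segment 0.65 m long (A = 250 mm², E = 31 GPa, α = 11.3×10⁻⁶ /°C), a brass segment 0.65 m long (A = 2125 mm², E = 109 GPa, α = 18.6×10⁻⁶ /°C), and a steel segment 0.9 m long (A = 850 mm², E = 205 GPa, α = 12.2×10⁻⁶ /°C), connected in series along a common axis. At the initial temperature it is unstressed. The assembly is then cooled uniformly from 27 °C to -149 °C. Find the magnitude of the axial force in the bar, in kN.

P ≈ 58.3 kN (tensile)

Free thermal contraction of the whole bar: Σ αᵢΔT Lᵢ = 11.3×10⁻⁶×176×650 + 18.6×10⁻⁶×176×650 + 12.2×10⁻⁶×176×900 = 5.353 mm.
Since the ends are fixed, an axial force P builds up, equal in every segment, with P · Σ Lᵢ/(AᵢEᵢ) = δ_free.
Σ Lᵢ/(AᵢEᵢ) = 650/(250×31×10³) + 650/(2125×109×10³) + 900/(850×205×10³) = 9.184×10⁻⁵ mm/N.
P = 5.353 / 9.184×10⁻⁵ = 58290 N = 58.29 kN, tensile.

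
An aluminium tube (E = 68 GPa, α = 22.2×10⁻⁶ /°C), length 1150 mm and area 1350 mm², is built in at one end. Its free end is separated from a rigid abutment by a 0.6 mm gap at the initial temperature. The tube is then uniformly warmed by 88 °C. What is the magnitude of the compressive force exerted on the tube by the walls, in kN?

Free thermal elongation = αΔT L = 22.2×10⁻⁶ × 88 × 1150 = 2.247 mm.
After closing the 0.6 mm clearance, 2.247 − 0.6 = 1.647 mm of expansion remains to be suppressed by the wall.
That suppressed elongation corresponds to σ = E·Δ/L = 68×10³ × 1.647/1150 = 97.37 MPa.
P = σA = 97.37 × 1350 = 131.4 kN.

P ≈ 131 kN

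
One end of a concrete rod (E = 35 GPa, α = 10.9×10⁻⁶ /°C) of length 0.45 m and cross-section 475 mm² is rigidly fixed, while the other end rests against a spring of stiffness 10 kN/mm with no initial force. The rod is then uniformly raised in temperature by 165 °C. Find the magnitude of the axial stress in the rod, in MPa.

The unrestrained thermal change is αΔT L = 10.9×10⁻⁶ × 165 × 450 = 0.8093 mm.
Let P be the compressive force at the spring. The rod shortens elastically by PL/(AE) and the spring compresses by P/k; together these equal δ_free.
P [ L/(AE) + 1/k ] = δ_free → P [ 450/(475×35×10³) + 1/(10×10³) ] = 0.8093.
P = 0.8093 / 0.0001271 = 6369 N.
σ = P/A = 6369/475 = 13.41 MPa.

σ ≈ 13.4 MPa (compressive)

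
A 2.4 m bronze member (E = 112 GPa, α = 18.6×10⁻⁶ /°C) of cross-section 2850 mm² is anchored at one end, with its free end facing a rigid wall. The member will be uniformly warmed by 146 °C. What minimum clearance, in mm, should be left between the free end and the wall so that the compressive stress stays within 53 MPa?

With no wall the member would lengthen by αΔT L = 18.6×10⁻⁶ × 146 × 2400 = 6.517 mm.
At the allowable stress the elastic shortening the wall may impose is σL/E = 53 × 2400 / (112×10³) = 1.136 mm.
So the gap has to take up the difference, g_min = δ_free − σL/E = 6.517 − 1.136 = 5.382 mm.

g ≈ 5.38 mm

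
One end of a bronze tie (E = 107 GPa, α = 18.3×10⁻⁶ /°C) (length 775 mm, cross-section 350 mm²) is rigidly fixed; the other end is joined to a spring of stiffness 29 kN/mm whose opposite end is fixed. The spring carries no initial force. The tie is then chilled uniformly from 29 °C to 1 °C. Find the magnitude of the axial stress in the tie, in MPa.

Free thermal contraction: δ_free = αΔT L = 18.3×10⁻⁶ × 28 × 775 = 0.3971 mm.
Let P be the tensile force in the spring. The tie extends elastically by PL/(AE) and the spring stretches by P/k; together these equal δ_free.
So P = δ_free / [L/(AE) + 1/k] = 0.3971 / [ 775/(350×107×10³) + 1/(29×10³) ].
P = 0.3971 / 5.518×10⁻⁵ = 7197 N.
σ = P/A = 7197/350 = 20.56 MPa.

σ ≈ 20.6 MPa (tensile)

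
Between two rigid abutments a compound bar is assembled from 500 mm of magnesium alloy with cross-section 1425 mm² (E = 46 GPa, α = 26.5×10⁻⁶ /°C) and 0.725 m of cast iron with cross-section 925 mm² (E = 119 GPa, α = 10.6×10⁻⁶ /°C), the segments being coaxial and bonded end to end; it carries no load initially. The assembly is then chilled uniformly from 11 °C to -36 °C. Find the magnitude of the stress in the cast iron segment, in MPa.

σ ≈ 74.8 MPa (tensile)

If the supports were absent, the total length change would be Σ αᵢΔT Lᵢ = 26.5×10⁻⁶×47×500 + 10.6×10⁻⁶×47×725 = 0.9839 mm.
Since the ends are fixed, an axial force P builds up, equal in every segment, with P · Σ Lᵢ/(AᵢEᵢ) = δ_free.
Σ Lᵢ/(AᵢEᵢ) = 500/(1425×46×10³) + 725/(925×119×10³) = 1.421×10⁻⁵ mm/N.
Hence P = δ_free / Σ(L/AE) = 0.9839/1.421×10⁻⁵ = 69.22 kN (tensile).
σ_{cast iron} = P / A = 69220 / 925 = 74.84 MPa.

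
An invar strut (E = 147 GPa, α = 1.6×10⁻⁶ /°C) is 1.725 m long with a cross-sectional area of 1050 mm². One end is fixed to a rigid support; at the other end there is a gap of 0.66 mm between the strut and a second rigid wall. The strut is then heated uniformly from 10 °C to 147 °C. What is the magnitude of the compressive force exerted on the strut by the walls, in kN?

P ≈ 0 kN

Unrestrained expansion: δ_free = αΔT L = 1.6×10⁻⁶ × 137 × 1725 = 0.3781 mm.
Since δ_free = 0.378 mm is less than the 0.66 mm gap, the strut never touches the wall. No axial force develops.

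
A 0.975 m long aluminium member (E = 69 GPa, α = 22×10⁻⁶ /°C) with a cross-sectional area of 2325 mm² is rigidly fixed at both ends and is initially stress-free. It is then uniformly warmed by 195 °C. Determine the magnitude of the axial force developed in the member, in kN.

P ≈ 688 kN (compressive)

The ends cannot move, so σ = EαΔT = 69×10³ × 22×10⁻⁶ × 195 = 296 MPa.
P = AEαΔT = 2325 × 69×10³ × 22×10⁻⁶ × 195 = 688.2 kN (compressive).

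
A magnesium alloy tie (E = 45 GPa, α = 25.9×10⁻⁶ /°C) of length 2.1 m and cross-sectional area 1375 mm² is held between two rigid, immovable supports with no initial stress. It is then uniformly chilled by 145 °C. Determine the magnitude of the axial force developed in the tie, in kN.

Full restraint means ε = 0, so the stress is σ = EαΔT = 45×10³ × 25.9×10⁻⁶ × 145 = 169 MPa.
Then P = σA = 169 × 1375 mm² = 232.4 kN, tensile.

P ≈ 232 kN (tensile)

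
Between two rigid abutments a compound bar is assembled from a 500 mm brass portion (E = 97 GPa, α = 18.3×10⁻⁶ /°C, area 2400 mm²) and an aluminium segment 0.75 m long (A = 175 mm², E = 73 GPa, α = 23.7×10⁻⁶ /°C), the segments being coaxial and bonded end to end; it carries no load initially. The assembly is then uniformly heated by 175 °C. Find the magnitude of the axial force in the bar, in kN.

Free thermal expansion of the whole bar: Σ αᵢΔT Lᵢ = 18.3×10⁻⁶×175×500 + 23.7×10⁻⁶×175×750 = 4.712 mm.
Since the ends are fixed, an axial force P builds up, equal in every segment, with P · Σ Lᵢ/(AᵢEᵢ) = δ_free.
Σ Lᵢ/(AᵢEᵢ) = 500/(2400×97×10³) + 750/(175×73×10³) = 6.086×10⁻⁵ mm/N.
P = 4.712 / 6.086×10⁻⁵ = 77430 N = 77.43 kN, compressive.

P ≈ 77.4 kN (compressive)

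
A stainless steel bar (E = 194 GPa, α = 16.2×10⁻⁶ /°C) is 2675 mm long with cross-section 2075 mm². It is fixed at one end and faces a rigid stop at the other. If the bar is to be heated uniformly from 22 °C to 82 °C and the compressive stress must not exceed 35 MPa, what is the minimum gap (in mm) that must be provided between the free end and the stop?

With no wall the bar would lengthen by αΔT L = 16.2×10⁻⁶ × 60 × 2675 = 2.6 mm.
A stress of 35 MPa corresponds to the wall pushing the bar back by σL/E = 35×2675/(194×10³) = 0.4826 mm.
So the gap has to take up the difference, g_min = δ_free − σL/E = 2.6 − 0.4826 = 2.117 mm.

g ≈ 2.12 mm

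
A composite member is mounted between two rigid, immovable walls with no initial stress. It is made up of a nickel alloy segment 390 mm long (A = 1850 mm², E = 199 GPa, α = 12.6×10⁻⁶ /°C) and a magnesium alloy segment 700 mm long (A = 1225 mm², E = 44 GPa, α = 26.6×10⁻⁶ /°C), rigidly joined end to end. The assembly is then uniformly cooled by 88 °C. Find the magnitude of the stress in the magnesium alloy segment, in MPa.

With the walls removed the bar would change length by δ_free = Σ αᵢΔT Lᵢ = 12.6×10⁻⁶×88×390 + 26.6×10⁻⁶×88×700 = 2.071 mm.
The walls prevent any net length change, so an axial force P (same in every segment) develops. Compatibility: P · Σ Lᵢ/(AᵢEᵢ) = δ_free.
The series flexibility is Σ Lᵢ/(AᵢEᵢ) = 390/(1850×199×10³) + 700/(1225×44×10³) = 1.405×10⁻⁵ mm/N.
So P = 2.071 / 1.405×10⁻⁵ = 147.4 kN, tensile.
σ_{magnesium alloy} = P / A = 147400 / 1225 = 120.4 MPa.

σ ≈ 120 MPa (tensile)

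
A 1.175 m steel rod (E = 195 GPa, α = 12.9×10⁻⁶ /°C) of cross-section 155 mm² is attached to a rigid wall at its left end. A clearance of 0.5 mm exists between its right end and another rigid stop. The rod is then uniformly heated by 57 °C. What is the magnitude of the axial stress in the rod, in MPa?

σ ≈ 60.4 MPa (compressive)

Unrestrained expansion: δ_free = αΔT L = 12.9×10⁻⁶ × 57 × 1175 = 0.864 mm.
The gap closes (δ_free > 0.5 mm) and the wall then resists a further 0.864 − 0.5 = 0.364 mm of expansion.
So σ = E(δ_free − g)/L = 195×10³ × 0.364/1175 = 60.4 MPa.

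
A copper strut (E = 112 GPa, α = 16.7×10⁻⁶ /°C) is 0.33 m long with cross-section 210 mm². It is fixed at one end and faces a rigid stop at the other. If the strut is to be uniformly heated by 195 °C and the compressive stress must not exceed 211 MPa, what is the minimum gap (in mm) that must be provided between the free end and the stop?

With no wall the strut would lengthen by αΔT L = 16.7×10⁻⁶ × 195 × 330 = 1.075 mm.
At the allowable stress the elastic shortening the wall may impose is σL/E = 211 × 330 / (112×10³) = 0.6217 mm.
So the gap has to take up the difference, g_min = δ_free − σL/E = 1.075 − 0.6217 = 0.4529 mm.

g ≈ 0.453 mm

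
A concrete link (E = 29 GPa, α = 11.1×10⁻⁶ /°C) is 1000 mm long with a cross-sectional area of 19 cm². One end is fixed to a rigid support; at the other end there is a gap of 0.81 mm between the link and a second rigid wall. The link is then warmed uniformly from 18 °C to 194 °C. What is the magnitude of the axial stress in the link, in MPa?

Unrestrained expansion: δ_free = αΔT L = 11.1×10⁻⁶ × 176 × 1000 = 1.954 mm.
The gap closes (δ_free > 0.81 mm) and the wall then resists a further 1.954 − 0.81 = 1.144 mm of expansion.
That suppressed elongation corresponds to σ = E·Δ/L = 29×10³ × 1.144/1000 = 33.16 MPa.

σ ≈ 33.2 MPa (compressive)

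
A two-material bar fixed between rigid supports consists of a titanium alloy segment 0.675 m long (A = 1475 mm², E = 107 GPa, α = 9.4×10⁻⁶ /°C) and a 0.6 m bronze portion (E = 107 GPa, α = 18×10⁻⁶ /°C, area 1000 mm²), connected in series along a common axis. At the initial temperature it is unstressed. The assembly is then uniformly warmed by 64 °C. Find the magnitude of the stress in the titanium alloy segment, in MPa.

Free thermal expansion of the whole bar: Σ αᵢΔT Lᵢ = 9.4×10⁻⁶×64×675 + 18×10⁻⁶×64×600 = 1.097 mm.
The walls prevent any net length change, so an axial force P (same in every segment) develops. Compatibility: P · Σ Lᵢ/(AᵢEᵢ) = δ_free.
Σ Lᵢ/(AᵢEᵢ) = 675/(1475×107×10³) + 600/(1000×107×10³) = 9.884×10⁻⁶ mm/N.
Hence P = δ_free / Σ(L/AE) = 1.097/9.884×10⁻⁶ = 111 kN (compressive).
σ_{titanium alloy} = P / A = 111000 / 1475 = 75.26 MPa.

σ ≈ 75.3 MPa (compressive)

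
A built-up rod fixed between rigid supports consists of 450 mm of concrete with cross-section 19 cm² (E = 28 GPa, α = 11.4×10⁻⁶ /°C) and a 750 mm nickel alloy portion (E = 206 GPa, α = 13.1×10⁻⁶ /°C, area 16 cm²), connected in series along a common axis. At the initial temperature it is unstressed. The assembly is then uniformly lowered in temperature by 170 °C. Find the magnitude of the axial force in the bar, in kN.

P ≈ 237 kN (tensile)

Free thermal contraction of the whole bar: Σ αᵢΔT Lᵢ = 11.4×10⁻⁶×170×450 + 13.1×10⁻⁶×170×750 = 2.542 mm.
The walls prevent any net length change, so an axial force P (same in every segment) develops. Compatibility: P · Σ Lᵢ/(AᵢEᵢ) = δ_free.
The series flexibility is Σ Lᵢ/(AᵢEᵢ) = 450/(1900×28×10³) + 750/(1600×206×10³) = 1.073×10⁻⁵ mm/N.
So P = 2.542 / 1.073×10⁻⁵ = 236.8 kN, tensile.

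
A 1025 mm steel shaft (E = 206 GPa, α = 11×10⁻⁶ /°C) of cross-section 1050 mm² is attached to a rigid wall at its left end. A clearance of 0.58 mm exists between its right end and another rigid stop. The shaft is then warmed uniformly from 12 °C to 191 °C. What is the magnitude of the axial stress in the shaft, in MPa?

Free thermal elongation = αΔT L = 11×10⁻⁶ × 179 × 1025 = 2.018 mm.
After closing the 0.58 mm clearance, 2.018 − 0.58 = 1.438 mm of expansion remains to be suppressed by the wall.
So σ = E(δ_free − g)/L = 206×10³ × 1.438/1025 = 289 MPa.

σ ≈ 289 MPa (compressive)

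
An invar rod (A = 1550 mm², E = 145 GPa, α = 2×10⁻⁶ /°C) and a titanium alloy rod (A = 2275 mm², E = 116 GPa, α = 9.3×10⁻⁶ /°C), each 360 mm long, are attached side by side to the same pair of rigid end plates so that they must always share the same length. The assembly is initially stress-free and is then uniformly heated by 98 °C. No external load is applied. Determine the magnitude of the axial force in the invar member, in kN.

P ≈ 86.8 kN (tensile in the invar)

The titanium alloy has the larger α, so on heating it would change length more than the invar if both were free. The rigid plates force a common final length, so the titanium alloy is put into compression and the invar into tension, with equal and opposite forces P (no external load).
Equating the net (thermal + elastic) strains gives |α₁ − α₂|·ΔT = P·[1/(A₁E₁) + 1/(A₂E₂)].
|α₁ − α₂|·ΔT = 7.3×10⁻⁶ × 98 = 0.0007154.
1/(A₁E₁) + 1/(A₂E₂) = 1/(1550×145×10³) + 1/(2275×116×10³) = 8.239×10⁻⁹ N⁻¹.
P = 0.0007154 / 8.239×10⁻⁹ = 86830 N = 86.83 kN.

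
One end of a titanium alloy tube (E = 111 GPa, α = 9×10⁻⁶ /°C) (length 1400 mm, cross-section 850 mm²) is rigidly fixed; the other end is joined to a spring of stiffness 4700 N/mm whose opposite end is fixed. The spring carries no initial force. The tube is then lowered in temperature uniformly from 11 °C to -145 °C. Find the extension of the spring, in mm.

δ ≈ 1.84 mm

If the spring were absent the tube would shorten by αΔT L = 9×10⁻⁶ × 156 × 1400 = 1.966 mm.
With a force P in the spring, the elastic change of the tube is PL/(AE) and that of the spring is P/k; compatibility requires their sum to equal δ_free.
P [ L/(AE) + 1/k ] = δ_free → P [ 1400/(850×111×10³) + 1/(4700) ] = 1.966.
P = 1.966 / 0.0002276 = 8636 N.
Spring extension = P/k = 8636/(4700) = 1.837 mm.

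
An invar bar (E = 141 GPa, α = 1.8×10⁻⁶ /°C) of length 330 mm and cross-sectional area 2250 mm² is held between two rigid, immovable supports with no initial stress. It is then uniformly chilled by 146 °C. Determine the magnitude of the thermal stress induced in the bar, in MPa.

σ ≈ 37.1 MPa (tensile)

The supports are rigid, so the total axial strain is zero. The restrained thermal strain is ε = αΔT = 1.8×10⁻⁶ × 146 = 262.8×10⁻⁶.
The stress required to suppress this strain is σ = Eε = 141×10³ × 262.8×10⁻⁶ = 37.05 MPa, tensile since the bar is trying to contract.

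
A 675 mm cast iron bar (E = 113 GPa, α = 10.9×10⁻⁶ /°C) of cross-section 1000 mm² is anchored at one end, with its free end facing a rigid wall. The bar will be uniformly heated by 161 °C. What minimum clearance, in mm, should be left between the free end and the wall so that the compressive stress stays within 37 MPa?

g ≈ 0.964 mm

Free expansion if unrestrained: δ_free = αΔT L = 10.9×10⁻⁶ × 161 × 675 = 1.185 mm.
A stress of 37 MPa corresponds to the wall pushing the bar back by σL/E = 37×675/(113×10³) = 0.221 mm.
The gap must absorb the remainder: g_min = 1.185 − 0.221 = 0.9635 mm.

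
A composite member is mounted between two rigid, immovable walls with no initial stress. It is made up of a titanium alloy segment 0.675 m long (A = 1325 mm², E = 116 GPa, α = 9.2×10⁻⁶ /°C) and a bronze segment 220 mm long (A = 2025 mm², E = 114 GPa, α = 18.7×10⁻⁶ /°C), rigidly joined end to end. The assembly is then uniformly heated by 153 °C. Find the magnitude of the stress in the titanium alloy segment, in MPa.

σ ≈ 223 MPa (compressive)

If the supports were absent, the total length change would be Σ αᵢΔT Lᵢ = 9.2×10⁻⁶×153×675 + 18.7×10⁻⁶×153×220 = 1.58 mm.
The walls prevent any net length change, so an axial force P (same in every segment) develops. Compatibility: P · Σ Lᵢ/(AᵢEᵢ) = δ_free.
Σ Lᵢ/(AᵢEᵢ) = 675/(1325×116×10³) + 220/(2025×114×10³) = 5.345×10⁻⁶ mm/N.
Hence P = δ_free / Σ(L/AE) = 1.58/5.345×10⁻⁶ = 295.5 kN (compressive).
σ_{titanium alloy} = P / A = 295500 / 1325 = 223.1 MPa.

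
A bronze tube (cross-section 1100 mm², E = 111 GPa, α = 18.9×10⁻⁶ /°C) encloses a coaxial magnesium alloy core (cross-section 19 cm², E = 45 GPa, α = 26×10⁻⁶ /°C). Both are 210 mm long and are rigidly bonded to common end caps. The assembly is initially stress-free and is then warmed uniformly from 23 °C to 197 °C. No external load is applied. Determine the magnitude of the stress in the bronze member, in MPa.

Equilibrium of a rigid end plate with no external load gives equal and opposite internal forces ±P in the two members. Since α_{magnesium alloy} > α_{bronze}, heating drives the magnesium alloy into compression and the bronze into tension.
Equating the net (thermal + elastic) strains gives |α₁ − α₂|·ΔT = P·[1/(A₁E₁) + 1/(A₂E₂)].
|α₁ − α₂|·ΔT = 7.1×10⁻⁶ × 174 = 0.001235.
1/(A₁E₁) + 1/(A₂E₂) = 1/(1100×111×10³) + 1/(1900×45×10³) = 1.989×10⁻⁸ N⁻¹.
So P = 0.001235 / 1.989×10⁻⁸ = 62.12 kN.
σ_{bronze} = P/A₁ = 62120/1100 = 56.48 MPa, tensile.

σ ≈ 56.5 MPa (tensile)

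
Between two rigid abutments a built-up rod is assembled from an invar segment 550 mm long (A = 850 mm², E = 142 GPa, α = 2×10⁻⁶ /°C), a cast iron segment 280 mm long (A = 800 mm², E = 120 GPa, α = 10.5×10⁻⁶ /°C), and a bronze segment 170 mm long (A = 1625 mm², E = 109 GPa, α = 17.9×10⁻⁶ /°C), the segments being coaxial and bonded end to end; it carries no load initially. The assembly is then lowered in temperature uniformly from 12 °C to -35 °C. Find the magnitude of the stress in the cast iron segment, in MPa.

σ ≈ 49.3 MPa (tensile)

If the supports were absent, the total length change would be Σ αᵢΔT Lᵢ = 2×10⁻⁶×47×550 + 10.5×10⁻⁶×47×280 + 17.9×10⁻⁶×47×170 = 0.3329 mm.
Since the ends are fixed, an axial force P builds up, equal in every segment, with P · Σ Lᵢ/(AᵢEᵢ) = δ_free.
Σ Lᵢ/(AᵢEᵢ) = 550/(850×142×10³) + 280/(800×120×10³) + 170/(1625×109×10³) = 8.433×10⁻⁶ mm/N.
P = 0.3329 / 8.433×10⁻⁶ = 39480 N = 39.48 kN, tensile.
σ_{cast iron} = P / A = 39480 / 800 = 49.34 MPa.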